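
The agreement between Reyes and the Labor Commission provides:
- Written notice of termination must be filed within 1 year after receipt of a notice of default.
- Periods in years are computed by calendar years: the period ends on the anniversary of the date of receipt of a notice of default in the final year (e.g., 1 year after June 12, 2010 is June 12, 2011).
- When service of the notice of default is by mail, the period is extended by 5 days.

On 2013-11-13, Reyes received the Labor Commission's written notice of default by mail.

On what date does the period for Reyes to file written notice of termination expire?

1 year after 2013-11-13 is November 13, 2014.
Service was by mail, adding 5 days: November 13, 2014 + 5 days = November 18, 2014.

November 18, 2014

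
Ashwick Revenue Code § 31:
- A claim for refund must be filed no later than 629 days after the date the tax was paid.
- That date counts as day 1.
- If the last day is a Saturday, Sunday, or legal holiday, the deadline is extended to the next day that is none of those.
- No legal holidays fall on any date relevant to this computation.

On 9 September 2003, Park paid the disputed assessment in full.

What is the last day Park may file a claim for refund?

May 30, 2005

Counting 9 September 2003 as day 1, day 629 is May 29, 2005.
May 29, 2005 is Sunday. The next qualifying day is May 30, 2005.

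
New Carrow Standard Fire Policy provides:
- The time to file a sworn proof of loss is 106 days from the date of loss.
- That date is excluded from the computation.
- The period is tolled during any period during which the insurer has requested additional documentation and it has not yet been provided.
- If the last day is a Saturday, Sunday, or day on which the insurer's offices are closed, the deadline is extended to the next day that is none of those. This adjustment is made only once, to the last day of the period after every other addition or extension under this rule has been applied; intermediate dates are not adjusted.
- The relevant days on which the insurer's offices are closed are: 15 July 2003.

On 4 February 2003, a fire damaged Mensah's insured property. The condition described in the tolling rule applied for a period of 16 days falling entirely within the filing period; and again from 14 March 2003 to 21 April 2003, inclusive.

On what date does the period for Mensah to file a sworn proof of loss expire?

106 days after 4 February 2003 is May 21, 2003.
Tolling adds 16 days: May 21, 2003 + 16 days = June 6, 2003.
From March 14, 2003 through April 21, 2003 inclusive is 39 days; tolling adds 39 days: June 6, 2003 + 39 days = July 15, 2003.
July 15, 2003 is a listed holiday. The next qualifying day is July 16, 2003.

July 16, 2003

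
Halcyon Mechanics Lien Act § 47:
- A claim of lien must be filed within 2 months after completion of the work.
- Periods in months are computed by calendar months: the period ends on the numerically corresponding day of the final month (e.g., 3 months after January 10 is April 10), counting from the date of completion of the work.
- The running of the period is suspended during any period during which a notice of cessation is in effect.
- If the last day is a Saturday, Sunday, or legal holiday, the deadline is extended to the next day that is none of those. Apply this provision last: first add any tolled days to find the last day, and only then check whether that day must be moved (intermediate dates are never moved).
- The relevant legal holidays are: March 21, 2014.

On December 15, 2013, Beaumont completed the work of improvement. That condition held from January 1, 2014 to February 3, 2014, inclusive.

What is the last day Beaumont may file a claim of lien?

March 24, 2014

2 months after December 15, 2013 is February 15, 2014.
From January 1, 2014 through February 3, 2014 inclusive is 34 days; tolling adds 34 days: February 15, 2014 + 34 days = March 21, 2014.
March 21, 2014 is a listed holiday; March 22, 2014 is Saturday; March 23, 2014 is Sunday. The next qualifying day is March 24, 2014.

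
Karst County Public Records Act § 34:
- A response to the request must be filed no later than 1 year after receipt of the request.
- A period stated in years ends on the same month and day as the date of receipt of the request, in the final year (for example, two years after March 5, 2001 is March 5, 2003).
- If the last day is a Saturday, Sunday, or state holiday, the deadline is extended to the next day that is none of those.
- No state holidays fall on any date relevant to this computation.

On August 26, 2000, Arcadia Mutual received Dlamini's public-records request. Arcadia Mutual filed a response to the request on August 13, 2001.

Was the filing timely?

1 year after August 26, 2000 is August 26, 2001.
August 26, 2001 is Sunday. The next qualifying day is August 27, 2001.
The deadline is August 27, 2001; the filing on August 13, 2001 is on or before that date.

Yes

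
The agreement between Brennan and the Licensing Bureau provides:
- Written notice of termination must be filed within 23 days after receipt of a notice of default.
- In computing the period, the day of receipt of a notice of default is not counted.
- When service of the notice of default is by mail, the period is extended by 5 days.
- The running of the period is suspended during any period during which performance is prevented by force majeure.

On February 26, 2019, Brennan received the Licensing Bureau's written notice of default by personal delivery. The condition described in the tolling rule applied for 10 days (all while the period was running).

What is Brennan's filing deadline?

March 31, 2019

23 days after February 26, 2019 is March 21, 2019.
Service was not by mail, so no mail extension applies.
Tolling adds 10 days: March 21, 2019 + 10 days = March 31, 2019.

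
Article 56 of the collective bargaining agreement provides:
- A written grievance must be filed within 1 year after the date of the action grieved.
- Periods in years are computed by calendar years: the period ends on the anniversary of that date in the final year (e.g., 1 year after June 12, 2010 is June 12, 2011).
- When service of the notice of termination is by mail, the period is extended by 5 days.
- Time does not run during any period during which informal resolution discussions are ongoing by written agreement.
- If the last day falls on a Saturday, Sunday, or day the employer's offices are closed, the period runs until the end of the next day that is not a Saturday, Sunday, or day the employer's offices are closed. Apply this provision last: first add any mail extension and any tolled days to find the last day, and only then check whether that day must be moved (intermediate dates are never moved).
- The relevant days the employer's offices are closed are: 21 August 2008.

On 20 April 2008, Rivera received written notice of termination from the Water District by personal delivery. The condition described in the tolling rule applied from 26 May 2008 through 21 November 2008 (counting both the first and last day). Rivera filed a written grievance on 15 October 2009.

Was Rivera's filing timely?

1 year after 20 April 2008 is April 20, 2009.
Service was not by mail, so no mail extension applies.
From May 26, 2008 through November 21, 2008 inclusive is 180 days; tolling adds 180 days: April 20, 2009 + 180 days = October 17, 2009.
October 17, 2009 is Saturday; October 18, 2009 is Sunday. The next qualifying day is October 19, 2009.
The deadline is October 19, 2009; the filing on October 15, 2009 is on or before that date.

Yes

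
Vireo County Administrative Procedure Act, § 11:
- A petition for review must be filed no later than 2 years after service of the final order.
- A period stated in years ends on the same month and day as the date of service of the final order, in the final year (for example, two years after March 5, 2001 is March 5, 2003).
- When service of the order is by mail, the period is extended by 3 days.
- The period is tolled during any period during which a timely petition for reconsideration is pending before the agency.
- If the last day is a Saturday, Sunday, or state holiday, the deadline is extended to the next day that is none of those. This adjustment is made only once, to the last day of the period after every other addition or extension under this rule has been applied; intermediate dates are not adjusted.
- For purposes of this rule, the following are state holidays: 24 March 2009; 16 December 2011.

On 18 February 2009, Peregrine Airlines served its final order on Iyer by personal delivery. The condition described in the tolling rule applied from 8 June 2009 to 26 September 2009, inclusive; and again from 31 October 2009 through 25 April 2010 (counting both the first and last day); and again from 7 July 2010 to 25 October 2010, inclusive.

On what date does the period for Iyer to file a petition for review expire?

2 years after 18 February 2009 is February 18, 2011.
Service was not by mail, so no mail extension applies.
From June 8, 2009 through September 26, 2009 inclusive is 111 days; tolling adds 111 days: February 18, 2011 + 111 days = June 9, 2011.
From October 31, 2009 through April 25, 2010 inclusive is 177 days; tolling adds 177 days: June 9, 2011 + 177 days = December 3, 2011.
From July 7, 2010 through October 25, 2010 inclusive is 111 days; tolling adds 111 days: December 3, 2011 + 111 days = March 23, 2012.
March 23, 2012 is a Friday and not a state holiday, so no extension applies.

March 23, 2012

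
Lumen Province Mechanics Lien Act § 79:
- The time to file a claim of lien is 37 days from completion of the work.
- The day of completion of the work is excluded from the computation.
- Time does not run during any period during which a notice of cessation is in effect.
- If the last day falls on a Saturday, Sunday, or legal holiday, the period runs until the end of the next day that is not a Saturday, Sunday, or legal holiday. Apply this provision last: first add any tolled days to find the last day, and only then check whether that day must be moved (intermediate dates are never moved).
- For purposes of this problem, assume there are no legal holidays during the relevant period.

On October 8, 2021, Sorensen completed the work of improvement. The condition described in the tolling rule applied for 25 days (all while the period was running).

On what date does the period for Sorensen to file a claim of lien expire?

37 days after October 8, 2021 is November 14, 2021.
Tolling adds 25 days: November 14, 2021 + 25 days = December 9, 2021.
December 9, 2021 is a Thursday and not a legal holiday, so no extension applies.

December 9, 2021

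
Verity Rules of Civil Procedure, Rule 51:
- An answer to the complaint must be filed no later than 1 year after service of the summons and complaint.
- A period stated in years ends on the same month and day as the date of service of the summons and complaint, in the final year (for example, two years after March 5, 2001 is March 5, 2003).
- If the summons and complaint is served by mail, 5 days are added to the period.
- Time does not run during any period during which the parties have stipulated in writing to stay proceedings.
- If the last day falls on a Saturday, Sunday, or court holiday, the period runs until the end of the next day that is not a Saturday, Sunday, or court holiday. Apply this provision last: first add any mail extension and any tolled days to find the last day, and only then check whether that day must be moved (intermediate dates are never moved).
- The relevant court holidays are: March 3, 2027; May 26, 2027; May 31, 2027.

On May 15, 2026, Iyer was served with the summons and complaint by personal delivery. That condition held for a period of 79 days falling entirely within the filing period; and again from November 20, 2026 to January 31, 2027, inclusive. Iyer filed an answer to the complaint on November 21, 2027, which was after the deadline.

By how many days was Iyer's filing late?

1 year after May 15, 2026 is May 15, 2027.
Service was not by mail, so no mail extension applies.
Tolling adds 79 days: May 15, 2027 + 79 days = August 2, 2027.
From November 20, 2026 through January 31, 2027 inclusive is 73 days; tolling adds 73 days: August 2, 2027 + 73 days = October 14, 2027.
October 14, 2027 is a Thursday and not a court holiday, so no extension applies.
The deadline is October 14, 2027; from October 14, 2027 to November 21, 2027 is 38 days.

38 days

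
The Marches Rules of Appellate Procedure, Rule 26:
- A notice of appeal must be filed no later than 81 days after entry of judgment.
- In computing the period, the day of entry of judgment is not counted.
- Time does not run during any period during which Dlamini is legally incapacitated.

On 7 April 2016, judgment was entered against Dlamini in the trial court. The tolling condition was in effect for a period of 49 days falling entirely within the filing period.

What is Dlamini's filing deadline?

August 15, 2016

81 days after 7 April 2016 is June 27, 2016.
Tolling adds 49 days: June 27, 2016 + 49 days = August 15, 2016.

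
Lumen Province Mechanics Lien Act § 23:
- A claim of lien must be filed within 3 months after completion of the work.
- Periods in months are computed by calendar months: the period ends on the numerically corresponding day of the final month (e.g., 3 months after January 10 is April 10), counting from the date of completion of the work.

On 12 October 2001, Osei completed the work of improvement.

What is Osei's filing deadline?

3 months after 12 October 2001 is January 12, 2002.

January 12, 2002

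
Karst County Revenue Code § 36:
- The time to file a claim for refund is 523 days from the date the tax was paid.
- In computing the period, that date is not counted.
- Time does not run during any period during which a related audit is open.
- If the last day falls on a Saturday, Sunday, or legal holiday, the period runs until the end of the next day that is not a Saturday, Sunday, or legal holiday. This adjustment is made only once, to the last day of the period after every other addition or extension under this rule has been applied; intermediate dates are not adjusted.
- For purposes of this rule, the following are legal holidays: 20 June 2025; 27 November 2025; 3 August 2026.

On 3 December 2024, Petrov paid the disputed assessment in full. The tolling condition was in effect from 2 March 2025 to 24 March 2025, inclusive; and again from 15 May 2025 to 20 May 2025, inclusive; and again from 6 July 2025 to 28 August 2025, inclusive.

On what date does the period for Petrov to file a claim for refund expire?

August 4, 2026

523 days after 3 December 2024 is May 10, 2026.
From March 2, 2025 through March 24, 2025 inclusive is 23 days; tolling adds 23 days: May 10, 2026 + 23 days = June 2, 2026.
From May 15, 2025 through May 20, 2025 inclusive is 6 days; tolling adds 6 days: June 2, 2026 + 6 days = June 8, 2026.
From July 6, 2025 through August 28, 2025 inclusive is 54 days; tolling adds 54 days: June 8, 2026 + 54 days = August 1, 2026.
August 1, 2026 is Saturday; August 2, 2026 is Sunday; August 3, 2026 is a listed holiday. The next qualifying day is August 4, 2026.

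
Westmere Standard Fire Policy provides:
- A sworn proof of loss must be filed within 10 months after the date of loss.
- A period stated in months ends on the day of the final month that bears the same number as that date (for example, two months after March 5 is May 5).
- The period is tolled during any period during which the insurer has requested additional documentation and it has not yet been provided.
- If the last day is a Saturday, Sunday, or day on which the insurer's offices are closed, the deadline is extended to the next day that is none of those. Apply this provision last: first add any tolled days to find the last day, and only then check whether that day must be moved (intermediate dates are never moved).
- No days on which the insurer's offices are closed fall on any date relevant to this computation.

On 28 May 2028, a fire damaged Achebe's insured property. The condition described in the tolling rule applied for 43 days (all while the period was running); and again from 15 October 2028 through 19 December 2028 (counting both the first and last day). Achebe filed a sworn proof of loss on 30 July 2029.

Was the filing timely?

10 months after 28 May 2028 is March 28, 2029.
Tolling adds 43 days: March 28, 2029 + 43 days = May 10, 2029.
From October 15, 2028 through December 19, 2028 inclusive is 66 days; tolling adds 66 days: May 10, 2029 + 66 days = July 15, 2029.
July 15, 2029 is Sunday. The next qualifying day is July 16, 2029.
The deadline is July 16, 2029; the filing on July 30, 2029 is after that date.

No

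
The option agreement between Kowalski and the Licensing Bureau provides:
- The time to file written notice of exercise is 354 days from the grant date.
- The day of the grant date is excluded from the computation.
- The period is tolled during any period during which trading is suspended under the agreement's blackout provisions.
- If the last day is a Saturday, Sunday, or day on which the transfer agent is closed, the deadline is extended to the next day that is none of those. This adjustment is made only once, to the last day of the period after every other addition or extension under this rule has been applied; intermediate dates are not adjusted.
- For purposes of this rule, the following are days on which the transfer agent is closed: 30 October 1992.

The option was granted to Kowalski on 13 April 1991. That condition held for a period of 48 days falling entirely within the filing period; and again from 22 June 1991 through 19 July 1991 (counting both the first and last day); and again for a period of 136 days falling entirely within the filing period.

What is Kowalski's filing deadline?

November 2, 1992

354 days after 13 April 1991 is April 1, 1992.
Tolling adds 48 days: April 1, 1992 + 48 days = May 19, 1992.
From June 22, 1991 through July 19, 1991 inclusive is 28 days; tolling adds 28 days: May 19, 1992 + 28 days = June 16, 1992.
Tolling adds 136 days: June 16, 1992 + 136 days = October 30, 1992.
October 30, 1992 is a listed holiday; October 31, 1992 is Saturday; November 1, 1992 is Sunday. The next qualifying day is November 2, 1992.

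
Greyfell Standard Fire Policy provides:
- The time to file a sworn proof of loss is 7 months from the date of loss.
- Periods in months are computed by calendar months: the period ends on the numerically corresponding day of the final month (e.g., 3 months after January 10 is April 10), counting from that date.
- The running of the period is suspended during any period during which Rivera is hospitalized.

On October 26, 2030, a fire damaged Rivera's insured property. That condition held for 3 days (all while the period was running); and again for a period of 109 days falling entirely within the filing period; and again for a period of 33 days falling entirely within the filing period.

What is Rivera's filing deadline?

October 18, 2031

7 months after October 26, 2030 is May 26, 2031.
Tolling adds 3 days: May 26, 2031 + 3 days = May 29, 2031.
Tolling adds 109 days: May 29, 2031 + 109 days = September 15, 2031.
Tolling adds 33 days: September 15, 2031 + 33 days = October 18, 2031.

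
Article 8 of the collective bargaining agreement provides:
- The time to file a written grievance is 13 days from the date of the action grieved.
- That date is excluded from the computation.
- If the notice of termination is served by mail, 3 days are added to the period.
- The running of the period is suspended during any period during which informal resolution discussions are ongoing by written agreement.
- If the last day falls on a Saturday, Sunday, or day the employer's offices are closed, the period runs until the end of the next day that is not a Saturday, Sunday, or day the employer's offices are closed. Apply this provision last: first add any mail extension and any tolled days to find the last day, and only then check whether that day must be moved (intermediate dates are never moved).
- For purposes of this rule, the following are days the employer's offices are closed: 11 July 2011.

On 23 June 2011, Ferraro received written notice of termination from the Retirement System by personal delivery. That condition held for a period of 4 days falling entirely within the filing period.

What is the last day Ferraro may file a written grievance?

July 12, 2011

13 days after 23 June 2011 is July 6, 2011.
Service was not by mail, so no mail extension applies.
Tolling adds 4 days: July 6, 2011 + 4 days = July 10, 2011.
July 10, 2011 is Sunday; July 11, 2011 is a listed holiday. The next qualifying day is July 12, 2011.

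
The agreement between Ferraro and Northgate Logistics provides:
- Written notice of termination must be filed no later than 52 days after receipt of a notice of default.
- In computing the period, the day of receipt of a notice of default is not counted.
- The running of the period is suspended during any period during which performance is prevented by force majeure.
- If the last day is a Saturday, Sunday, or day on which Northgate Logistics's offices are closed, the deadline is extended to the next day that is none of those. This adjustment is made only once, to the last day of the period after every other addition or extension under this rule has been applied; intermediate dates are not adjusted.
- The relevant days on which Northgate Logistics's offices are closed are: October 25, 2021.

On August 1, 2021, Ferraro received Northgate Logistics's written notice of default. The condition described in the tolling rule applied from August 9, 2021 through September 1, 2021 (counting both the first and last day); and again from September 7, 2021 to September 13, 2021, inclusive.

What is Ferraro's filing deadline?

October 26, 2021

52 days after August 1, 2021 is September 22, 2021.
From August 9, 2021 through September 1, 2021 inclusive is 24 days; tolling adds 24 days: September 22, 2021 + 24 days = October 16, 2021.
From September 7, 2021 through September 13, 2021 inclusive is 7 days; tolling adds 7 days: October 16, 2021 + 7 days = October 23, 2021.
October 23, 2021 is Saturday; October 24, 2021 is Sunday; October 25, 2021 is a listed holiday. The next qualifying day is October 26, 2021.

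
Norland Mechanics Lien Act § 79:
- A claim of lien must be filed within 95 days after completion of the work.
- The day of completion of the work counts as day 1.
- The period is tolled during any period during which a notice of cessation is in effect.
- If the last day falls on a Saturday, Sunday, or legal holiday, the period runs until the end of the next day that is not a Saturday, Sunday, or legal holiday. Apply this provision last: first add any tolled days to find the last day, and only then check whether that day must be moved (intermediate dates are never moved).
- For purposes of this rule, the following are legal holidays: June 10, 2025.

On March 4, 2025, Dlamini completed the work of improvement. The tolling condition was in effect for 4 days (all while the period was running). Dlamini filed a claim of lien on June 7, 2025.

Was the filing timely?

Counting March 4, 2025 as day 1, day 95 is June 6, 2025.
Tolling adds 4 days: June 6, 2025 + 4 days = June 10, 2025.
June 10, 2025 is a listed holiday. The next qualifying day is June 11, 2025.
The deadline is June 11, 2025; the filing on June 7, 2025 is on or before that date.

Yes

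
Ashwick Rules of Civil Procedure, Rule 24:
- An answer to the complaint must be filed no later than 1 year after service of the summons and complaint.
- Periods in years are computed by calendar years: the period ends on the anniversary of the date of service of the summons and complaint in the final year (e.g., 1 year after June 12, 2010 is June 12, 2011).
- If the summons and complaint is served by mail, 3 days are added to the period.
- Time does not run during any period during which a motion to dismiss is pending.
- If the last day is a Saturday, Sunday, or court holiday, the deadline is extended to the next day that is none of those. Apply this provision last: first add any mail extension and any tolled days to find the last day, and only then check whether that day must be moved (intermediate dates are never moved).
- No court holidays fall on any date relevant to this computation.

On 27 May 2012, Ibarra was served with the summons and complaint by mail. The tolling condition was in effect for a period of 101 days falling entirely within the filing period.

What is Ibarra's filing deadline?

September 9, 2013

1 year after 27 May 2012 is May 27, 2013.
Service was by mail, adding 3 days: May 27, 2013 + 3 days = May 30, 2013.
Tolling adds 101 days: May 30, 2013 + 101 days = September 8, 2013.
September 8, 2013 is Sunday. The next qualifying day is September 9, 2013.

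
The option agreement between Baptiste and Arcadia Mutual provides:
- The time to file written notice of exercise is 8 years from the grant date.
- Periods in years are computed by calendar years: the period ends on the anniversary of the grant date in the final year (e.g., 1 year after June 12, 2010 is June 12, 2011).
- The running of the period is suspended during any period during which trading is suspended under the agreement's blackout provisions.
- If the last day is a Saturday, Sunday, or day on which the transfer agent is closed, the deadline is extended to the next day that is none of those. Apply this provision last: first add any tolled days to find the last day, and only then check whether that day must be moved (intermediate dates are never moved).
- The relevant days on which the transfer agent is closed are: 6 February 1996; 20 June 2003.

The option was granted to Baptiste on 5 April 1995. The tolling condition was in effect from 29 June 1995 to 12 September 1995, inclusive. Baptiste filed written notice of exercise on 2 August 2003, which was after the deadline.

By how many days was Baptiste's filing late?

8 years after 5 April 1995 is April 5, 2003.
From June 29, 1995 through September 12, 1995 inclusive is 76 days; tolling adds 76 days: April 5, 2003 + 76 days = June 20, 2003.
June 20, 2003 is a listed holiday; June 21, 2003 is Saturday; June 22, 2003 is Sunday. The next qualifying day is June 23, 2003.
The deadline is June 23, 2003; from June 23, 2003 to August 2, 2003 is 40 days.

40 days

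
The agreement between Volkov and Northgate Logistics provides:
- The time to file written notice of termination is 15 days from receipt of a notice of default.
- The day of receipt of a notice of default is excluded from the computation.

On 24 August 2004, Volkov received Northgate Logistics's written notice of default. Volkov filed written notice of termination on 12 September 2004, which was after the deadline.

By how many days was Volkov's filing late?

15 days after 24 August 2004 is September 8, 2004.
The deadline is September 8, 2004; from September 8, 2004 to September 12, 2004 is 4 days.

4 days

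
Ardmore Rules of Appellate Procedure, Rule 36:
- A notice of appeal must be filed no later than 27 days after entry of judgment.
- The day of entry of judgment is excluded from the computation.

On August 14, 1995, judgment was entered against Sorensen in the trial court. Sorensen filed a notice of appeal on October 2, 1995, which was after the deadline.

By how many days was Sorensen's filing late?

27 days after August 14, 1995 is September 10, 1995.
The deadline is September 10, 1995; from September 10, 1995 to October 2, 1995 is 22 days.

22 days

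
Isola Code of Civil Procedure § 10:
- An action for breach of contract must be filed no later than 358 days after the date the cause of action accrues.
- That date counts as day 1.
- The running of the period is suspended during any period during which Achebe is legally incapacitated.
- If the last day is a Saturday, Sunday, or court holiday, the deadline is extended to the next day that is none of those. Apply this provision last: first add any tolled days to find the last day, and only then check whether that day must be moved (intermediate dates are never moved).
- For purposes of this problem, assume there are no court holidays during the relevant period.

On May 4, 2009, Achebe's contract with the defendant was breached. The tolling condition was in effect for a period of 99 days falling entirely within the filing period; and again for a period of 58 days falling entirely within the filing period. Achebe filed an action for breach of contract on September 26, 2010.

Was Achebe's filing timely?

Yes

Counting May 4, 2009 as day 1, day 358 is April 26, 2010.
Tolling adds 99 days: April 26, 2010 + 99 days = August 3, 2010.
Tolling adds 58 days: August 3, 2010 + 58 days = September 30, 2010.
September 30, 2010 is a Thursday and not a court holiday, so no extension applies.
The deadline is September 30, 2010; the filing on September 26, 2010 is on or before that date.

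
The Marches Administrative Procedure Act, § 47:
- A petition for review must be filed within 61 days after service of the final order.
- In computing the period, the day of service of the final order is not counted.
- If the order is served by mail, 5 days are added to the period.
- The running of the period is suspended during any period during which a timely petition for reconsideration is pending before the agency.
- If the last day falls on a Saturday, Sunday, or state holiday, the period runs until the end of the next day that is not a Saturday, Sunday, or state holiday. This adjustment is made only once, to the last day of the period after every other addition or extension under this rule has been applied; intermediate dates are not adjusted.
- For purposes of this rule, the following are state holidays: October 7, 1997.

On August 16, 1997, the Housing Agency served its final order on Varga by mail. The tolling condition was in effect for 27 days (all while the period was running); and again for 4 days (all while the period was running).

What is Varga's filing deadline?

61 days after August 16, 1997 is October 16, 1997.
Service was by mail, adding 5 days: October 16, 1997 + 5 days = October 21, 1997.
Tolling adds 27 days: October 21, 1997 + 27 days = November 17, 1997.
Tolling adds 4 days: November 17, 1997 + 4 days = November 21, 1997.
November 21, 1997 is a Friday and not a state holiday, so no extension applies.

November 21, 1997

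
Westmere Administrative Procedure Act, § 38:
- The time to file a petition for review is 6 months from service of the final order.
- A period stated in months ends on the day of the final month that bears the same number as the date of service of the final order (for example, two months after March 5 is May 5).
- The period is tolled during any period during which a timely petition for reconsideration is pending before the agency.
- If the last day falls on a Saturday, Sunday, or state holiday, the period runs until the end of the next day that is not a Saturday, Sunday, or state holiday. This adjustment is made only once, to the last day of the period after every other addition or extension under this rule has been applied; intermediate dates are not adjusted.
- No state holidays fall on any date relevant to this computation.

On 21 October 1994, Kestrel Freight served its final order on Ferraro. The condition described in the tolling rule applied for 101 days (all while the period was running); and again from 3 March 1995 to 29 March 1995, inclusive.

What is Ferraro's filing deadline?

August 28, 1995

6 months after 21 October 1994 is April 21, 1995.
Tolling adds 101 days: April 21, 1995 + 101 days = July 31, 1995.
From March 3, 1995 through March 29, 1995 inclusive is 27 days; tolling adds 27 days: July 31, 1995 + 27 days = August 27, 1995.
August 27, 1995 is Sunday. The next qualifying day is August 28, 1995.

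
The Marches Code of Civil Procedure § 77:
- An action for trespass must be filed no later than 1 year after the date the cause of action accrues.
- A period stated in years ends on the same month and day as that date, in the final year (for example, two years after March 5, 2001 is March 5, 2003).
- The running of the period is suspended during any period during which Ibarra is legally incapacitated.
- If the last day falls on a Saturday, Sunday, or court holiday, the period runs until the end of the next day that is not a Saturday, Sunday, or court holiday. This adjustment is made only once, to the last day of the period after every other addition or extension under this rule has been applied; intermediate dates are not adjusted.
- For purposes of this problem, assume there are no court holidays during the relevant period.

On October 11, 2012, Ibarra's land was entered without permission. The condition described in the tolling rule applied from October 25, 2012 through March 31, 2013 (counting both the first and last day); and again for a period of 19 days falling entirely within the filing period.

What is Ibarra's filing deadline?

1 year after October 11, 2012 is October 11, 2013.
From October 25, 2012 through March 31, 2013 inclusive is 158 days; tolling adds 158 days: October 11, 2013 + 158 days = March 18, 2014.
Tolling adds 19 days: March 18, 2014 + 19 days = April 6, 2014.
April 6, 2014 is Sunday. The next qualifying day is April 7, 2014.

April 7, 2014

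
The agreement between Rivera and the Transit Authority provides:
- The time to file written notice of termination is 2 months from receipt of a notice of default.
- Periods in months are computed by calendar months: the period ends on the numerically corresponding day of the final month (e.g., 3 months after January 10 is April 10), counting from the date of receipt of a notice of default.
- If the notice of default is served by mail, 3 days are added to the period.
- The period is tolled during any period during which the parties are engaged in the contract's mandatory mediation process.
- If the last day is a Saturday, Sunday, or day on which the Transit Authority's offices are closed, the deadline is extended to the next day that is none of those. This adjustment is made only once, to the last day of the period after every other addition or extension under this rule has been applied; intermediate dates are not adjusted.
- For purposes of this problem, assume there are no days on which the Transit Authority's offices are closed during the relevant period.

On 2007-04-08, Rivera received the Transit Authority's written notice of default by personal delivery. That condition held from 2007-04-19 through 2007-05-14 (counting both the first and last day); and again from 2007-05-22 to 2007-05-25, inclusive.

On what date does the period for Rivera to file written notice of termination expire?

2 months after 2007-04-08 is June 8, 2007.
Service was not by mail, so no mail extension applies.
From April 19, 2007 through May 14, 2007 inclusive is 26 days; tolling adds 26 days: June 8, 2007 + 26 days = July 4, 2007.
From May 22, 2007 through May 25, 2007 inclusive is 4 days; tolling adds 4 days: July 4, 2007 + 4 days = July 8, 2007.
July 8, 2007 is Sunday. The next qualifying day is July 9, 2007.

July 9, 2007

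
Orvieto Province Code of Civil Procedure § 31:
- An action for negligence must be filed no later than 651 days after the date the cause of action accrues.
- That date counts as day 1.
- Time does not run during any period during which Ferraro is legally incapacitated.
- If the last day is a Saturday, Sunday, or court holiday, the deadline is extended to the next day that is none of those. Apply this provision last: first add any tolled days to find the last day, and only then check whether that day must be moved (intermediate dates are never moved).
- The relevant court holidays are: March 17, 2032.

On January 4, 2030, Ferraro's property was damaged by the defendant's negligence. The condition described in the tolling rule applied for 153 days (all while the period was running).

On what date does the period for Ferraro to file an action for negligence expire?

Counting January 4, 2030 as day 1, day 651 is October 16, 2031.
Tolling adds 153 days: October 16, 2031 + 153 days = March 17, 2032.
March 17, 2032 is a listed holiday. The next qualifying day is March 18, 2032.

March 18, 2032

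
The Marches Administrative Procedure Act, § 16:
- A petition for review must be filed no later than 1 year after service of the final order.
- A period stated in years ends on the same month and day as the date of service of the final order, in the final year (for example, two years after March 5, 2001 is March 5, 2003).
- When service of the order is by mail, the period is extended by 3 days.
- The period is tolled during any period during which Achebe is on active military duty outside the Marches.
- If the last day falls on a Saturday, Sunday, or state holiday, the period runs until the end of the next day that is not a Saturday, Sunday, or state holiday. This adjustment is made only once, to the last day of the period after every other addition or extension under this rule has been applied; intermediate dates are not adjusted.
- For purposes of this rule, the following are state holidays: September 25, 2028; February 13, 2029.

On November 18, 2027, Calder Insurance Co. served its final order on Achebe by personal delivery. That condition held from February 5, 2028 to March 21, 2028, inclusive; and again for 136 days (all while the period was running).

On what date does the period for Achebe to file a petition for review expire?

May 21, 2029

1 year after November 18, 2027 is November 18, 2028.
Service was not by mail, so no mail extension applies.
From February 5, 2028 through March 21, 2028 inclusive is 46 days; tolling adds 46 days: November 18, 2028 + 46 days = January 3, 2029.
Tolling adds 136 days: January 3, 2029 + 136 days = May 19, 2029.
May 19, 2029 is Saturday; May 20, 2029 is Sunday. The next qualifying day is May 21, 2029.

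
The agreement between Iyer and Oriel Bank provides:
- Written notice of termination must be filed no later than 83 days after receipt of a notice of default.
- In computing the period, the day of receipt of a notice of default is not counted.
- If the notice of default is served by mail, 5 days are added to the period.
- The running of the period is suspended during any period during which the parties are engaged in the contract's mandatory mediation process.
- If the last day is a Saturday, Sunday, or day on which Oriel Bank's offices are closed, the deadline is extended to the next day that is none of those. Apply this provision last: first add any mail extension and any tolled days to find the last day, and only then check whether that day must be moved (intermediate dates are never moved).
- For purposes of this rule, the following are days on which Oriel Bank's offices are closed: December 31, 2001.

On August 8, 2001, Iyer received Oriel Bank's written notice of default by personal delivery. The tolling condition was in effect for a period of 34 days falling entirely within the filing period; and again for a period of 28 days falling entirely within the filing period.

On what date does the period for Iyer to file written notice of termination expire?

January 1, 2002

83 days after August 8, 2001 is October 30, 2001.
Service was not by mail, so no mail extension applies.
Tolling adds 34 days: October 30, 2001 + 34 days = December 3, 2001.
Tolling adds 28 days: December 3, 2001 + 28 days = December 31, 2001.
December 31, 2001 is a listed holiday. The next qualifying day is January 1, 2002.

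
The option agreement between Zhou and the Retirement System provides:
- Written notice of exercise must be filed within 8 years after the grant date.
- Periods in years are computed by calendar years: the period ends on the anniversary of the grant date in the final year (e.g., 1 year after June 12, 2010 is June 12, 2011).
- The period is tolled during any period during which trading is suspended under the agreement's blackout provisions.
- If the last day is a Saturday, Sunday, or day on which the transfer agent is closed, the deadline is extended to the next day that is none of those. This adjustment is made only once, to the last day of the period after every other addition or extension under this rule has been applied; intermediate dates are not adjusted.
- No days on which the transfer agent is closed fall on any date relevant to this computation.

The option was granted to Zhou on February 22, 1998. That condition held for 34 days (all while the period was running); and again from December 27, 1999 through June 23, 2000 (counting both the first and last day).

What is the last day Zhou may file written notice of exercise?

8 years after February 22, 1998 is February 22, 2006.
Tolling adds 34 days: February 22, 2006 + 34 days = March 28, 2006.
From December 27, 1999 through June 23, 2000 inclusive is 180 days; tolling adds 180 days: March 28, 2006 + 180 days = September 24, 2006.
September 24, 2006 is Sunday. The next qualifying day is September 25, 2006.

September 25, 2006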